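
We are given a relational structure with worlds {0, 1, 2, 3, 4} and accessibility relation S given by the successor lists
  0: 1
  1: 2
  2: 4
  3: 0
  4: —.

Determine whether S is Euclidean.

Euclidean: no — 0 S 1 and 0 S 1, but not 1 S 1.

No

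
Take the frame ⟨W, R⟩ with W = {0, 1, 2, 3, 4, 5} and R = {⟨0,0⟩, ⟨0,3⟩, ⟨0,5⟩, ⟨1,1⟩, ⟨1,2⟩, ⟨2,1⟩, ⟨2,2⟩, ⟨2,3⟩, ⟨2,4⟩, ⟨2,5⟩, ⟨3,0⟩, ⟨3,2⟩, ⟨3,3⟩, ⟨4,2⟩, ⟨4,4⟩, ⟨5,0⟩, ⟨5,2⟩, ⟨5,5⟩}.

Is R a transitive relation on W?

No

Transitive: no — 0 R 3 and 3 R 2, but not 0 R 2.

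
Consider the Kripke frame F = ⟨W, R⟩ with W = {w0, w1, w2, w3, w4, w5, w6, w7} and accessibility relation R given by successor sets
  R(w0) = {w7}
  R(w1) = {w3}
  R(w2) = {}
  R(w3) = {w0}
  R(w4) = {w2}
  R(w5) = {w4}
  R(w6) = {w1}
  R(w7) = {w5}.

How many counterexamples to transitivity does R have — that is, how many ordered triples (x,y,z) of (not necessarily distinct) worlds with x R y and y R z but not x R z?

6

Enumerating: (w0,w7,w5), (w1,w3,w0), (w3,w0,w7), (w5,w4,w2), (w6,w1,w3), (w7,w5,w4).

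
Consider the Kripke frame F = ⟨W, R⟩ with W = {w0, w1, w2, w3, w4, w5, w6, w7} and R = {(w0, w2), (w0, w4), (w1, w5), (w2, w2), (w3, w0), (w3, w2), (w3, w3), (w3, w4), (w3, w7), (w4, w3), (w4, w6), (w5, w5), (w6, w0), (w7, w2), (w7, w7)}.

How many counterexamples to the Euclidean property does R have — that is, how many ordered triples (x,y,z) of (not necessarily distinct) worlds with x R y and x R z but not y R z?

22

Enumerating: (w0,w2,w4), (w0,w4,w2), (w0,w4,w4), (w3,w0,w0), (w3,w0,w3), (w3,w0,w7), (w3,w2,w0), (w3,w2,w3), (w3,w2,w4), (w3,w2,w7), (w3,w4,w0), (w3,w4,w2), … and 10 more.
Total: 22.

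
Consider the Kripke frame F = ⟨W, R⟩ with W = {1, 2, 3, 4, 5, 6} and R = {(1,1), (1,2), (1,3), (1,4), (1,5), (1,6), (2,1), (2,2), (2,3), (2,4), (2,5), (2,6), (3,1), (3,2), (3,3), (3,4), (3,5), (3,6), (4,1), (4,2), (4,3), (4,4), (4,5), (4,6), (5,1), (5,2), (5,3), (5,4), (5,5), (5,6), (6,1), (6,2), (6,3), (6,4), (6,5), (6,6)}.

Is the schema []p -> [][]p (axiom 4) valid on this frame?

By correspondence theory, 4 is valid on a frame iff R is transitive.
Transitive: yes — every two-step R-path is closed by a direct edge.

Yes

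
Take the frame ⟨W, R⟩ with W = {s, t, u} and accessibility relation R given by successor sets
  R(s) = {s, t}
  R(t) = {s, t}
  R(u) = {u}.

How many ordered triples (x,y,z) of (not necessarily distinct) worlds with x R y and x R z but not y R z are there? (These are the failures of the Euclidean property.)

0

R is Euclidean; there are no such tuples.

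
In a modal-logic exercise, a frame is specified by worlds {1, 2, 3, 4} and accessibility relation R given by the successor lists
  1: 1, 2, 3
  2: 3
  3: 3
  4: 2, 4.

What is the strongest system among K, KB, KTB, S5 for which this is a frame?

Symmetric (axiom B): no — 1 R 2 but not 2 R 1.
Reflexive (axiom T): no — 2 is not related to itself.
Euclidean (axiom 5): no — 1 R 3 and 1 R 2, but not 3 R 2.
So F validates K; KB would additionally require R to be symmetric. The strongest is K.

K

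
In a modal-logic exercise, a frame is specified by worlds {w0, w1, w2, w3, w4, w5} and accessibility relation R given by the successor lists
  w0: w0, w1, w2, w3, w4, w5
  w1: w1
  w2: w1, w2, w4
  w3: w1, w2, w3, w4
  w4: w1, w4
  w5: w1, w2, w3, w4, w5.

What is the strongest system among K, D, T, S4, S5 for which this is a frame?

Serial (axiom D): yes — every world has a successor (e.g. w0 R w0).
Reflexive (axiom T): yes — every world is R-related to itself.
Transitive (axiom 4): yes — every two-step R-path is closed by a direct edge.
Euclidean (axiom 5): no — w0 R w1 and w0 R w2, but not w1 R w2.
So F validates K, D, T, S4; S5 would additionally require R to be Euclidean. The strongest is S4.

S4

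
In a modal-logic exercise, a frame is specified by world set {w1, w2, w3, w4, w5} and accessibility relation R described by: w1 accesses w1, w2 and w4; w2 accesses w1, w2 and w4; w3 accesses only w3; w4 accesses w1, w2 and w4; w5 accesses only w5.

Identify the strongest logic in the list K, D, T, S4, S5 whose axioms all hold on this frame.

Serial (axiom D): yes — every world has a successor (e.g. w1 R w1).
Reflexive (axiom T): yes — every world is R-related to itself.
Transitive (axiom 4): yes — every two-step R-path is closed by a direct edge.
Euclidean (axiom 5): yes — any two successors of a common world are R-related.
So F validates K, D, T, S4, S5. The strongest is S5.

S5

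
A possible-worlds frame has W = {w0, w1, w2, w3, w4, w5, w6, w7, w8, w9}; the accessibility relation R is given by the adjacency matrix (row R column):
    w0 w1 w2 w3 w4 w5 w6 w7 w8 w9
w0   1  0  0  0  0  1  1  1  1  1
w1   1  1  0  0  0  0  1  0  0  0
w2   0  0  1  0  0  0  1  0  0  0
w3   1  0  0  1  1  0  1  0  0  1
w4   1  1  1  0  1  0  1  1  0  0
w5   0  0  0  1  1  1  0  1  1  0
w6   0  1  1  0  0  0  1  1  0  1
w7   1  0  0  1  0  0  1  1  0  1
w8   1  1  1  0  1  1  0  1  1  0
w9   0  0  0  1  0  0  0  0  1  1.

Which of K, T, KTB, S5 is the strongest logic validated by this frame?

T

Reflexive (axiom T): yes — every world is R-related to itself.
Symmetric (axiom B): no — w0 R w5 but not w5 R w0.
Euclidean (axiom 5): no — w0 R w5 and w0 R w6, but not w5 R w6.
So F validates K, T; KTB would additionally require R to be symmetric. The strongest is T.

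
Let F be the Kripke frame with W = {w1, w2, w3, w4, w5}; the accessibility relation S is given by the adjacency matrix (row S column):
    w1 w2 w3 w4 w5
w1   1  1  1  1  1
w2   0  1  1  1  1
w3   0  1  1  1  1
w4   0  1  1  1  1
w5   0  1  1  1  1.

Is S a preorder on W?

Reflexive: yes — every world is S-related to itself.
Transitive: yes — every two-step S-path is closed by a direct edge.
So S is a preorder.

Yes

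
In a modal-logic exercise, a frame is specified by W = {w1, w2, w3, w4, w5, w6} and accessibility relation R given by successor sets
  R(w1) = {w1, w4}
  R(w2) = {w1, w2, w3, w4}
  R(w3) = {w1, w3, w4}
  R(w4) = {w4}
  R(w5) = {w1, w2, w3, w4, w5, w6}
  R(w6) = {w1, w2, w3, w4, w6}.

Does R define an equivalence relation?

No

Reflexive: yes — every world is R-related to itself.
Symmetric: no — w1 R w4 but not w4 R w1.
Transitive: yes — every two-step R-path is closed by a direct edge.
So R is not an equivalence relation.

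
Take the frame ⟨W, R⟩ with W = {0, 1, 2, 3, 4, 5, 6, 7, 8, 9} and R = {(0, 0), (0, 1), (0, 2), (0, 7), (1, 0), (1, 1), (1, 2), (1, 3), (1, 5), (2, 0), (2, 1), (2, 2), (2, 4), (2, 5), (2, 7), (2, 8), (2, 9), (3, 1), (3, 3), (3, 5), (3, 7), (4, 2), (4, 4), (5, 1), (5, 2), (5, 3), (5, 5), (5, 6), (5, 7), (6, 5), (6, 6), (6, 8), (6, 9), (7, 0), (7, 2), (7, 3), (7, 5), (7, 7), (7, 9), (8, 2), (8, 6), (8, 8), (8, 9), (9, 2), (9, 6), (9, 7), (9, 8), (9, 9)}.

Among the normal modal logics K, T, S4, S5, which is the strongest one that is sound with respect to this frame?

Reflexive (axiom T): yes — every world is R-related to itself.
Transitive (axiom 4): no — 0 R 1 and 1 R 3, but not 0 R 3.
Euclidean (axiom 5): no — 0 R 1 and 0 R 7, but not 1 R 7.
So F validates K, T; S4 would additionally require R to be transitive. The strongest is T.

T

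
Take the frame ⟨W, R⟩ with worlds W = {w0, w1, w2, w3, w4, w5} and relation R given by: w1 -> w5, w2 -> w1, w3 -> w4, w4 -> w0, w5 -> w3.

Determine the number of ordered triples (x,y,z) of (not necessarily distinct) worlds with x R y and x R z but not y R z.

5

Enumerating: (w1,w5,w5), (w2,w1,w1), (w3,w4,w4), (w4,w0,w0), (w5,w3,w3).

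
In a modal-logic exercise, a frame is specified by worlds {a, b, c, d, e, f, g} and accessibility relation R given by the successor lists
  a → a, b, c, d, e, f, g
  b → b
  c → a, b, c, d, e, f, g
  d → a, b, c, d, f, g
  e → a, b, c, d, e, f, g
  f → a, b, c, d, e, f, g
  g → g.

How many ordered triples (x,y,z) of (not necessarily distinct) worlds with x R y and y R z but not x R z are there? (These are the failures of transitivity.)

Enumerating: (d,a,e), (d,c,e), (d,f,e).

3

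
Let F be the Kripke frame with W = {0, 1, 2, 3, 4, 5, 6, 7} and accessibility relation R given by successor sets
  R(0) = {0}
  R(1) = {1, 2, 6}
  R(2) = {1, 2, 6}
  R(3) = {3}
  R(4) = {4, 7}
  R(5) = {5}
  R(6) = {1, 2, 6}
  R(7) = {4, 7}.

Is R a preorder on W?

Reflexive: yes — every world is R-related to itself.
Transitive: yes — every two-step R-path is closed by a direct edge.
So R is a preorder.

Yes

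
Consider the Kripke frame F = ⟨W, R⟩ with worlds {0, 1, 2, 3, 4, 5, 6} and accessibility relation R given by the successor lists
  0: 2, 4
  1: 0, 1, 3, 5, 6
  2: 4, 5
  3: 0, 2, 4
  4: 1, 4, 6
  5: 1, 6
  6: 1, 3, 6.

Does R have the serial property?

Yes

Serial: yes — every world has a successor (e.g. 0 R 2).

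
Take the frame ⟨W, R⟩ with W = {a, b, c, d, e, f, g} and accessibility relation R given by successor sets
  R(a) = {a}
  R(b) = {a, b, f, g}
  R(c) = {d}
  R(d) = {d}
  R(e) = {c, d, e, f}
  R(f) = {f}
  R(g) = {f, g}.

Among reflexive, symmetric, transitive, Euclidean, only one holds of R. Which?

transitive

Reflexive: no — c is not related to itself.
Symmetric: no — b R a but not a R b.
Transitive: yes — every two-step R-path is closed by a direct edge.
Euclidean: no — b R a and b R f, but not a R f.
Only transitive holds.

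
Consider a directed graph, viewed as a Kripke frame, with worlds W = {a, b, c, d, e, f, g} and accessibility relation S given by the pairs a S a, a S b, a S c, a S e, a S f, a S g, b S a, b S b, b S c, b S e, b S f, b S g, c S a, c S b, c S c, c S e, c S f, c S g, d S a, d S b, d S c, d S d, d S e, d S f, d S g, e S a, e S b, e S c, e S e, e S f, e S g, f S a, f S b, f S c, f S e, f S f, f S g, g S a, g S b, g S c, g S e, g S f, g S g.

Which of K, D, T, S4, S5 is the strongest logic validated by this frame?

Serial (axiom D): yes — every world has a successor (e.g. a S a).
Reflexive (axiom T): yes — every world is S-related to itself.
Transitive (axiom 4): yes — every two-step S-path is closed by a direct edge.
Euclidean (axiom 5): no — d S a and d S d, but not a S d.
So F validates K, D, T, S4; S5 would additionally require S to be Euclidean. The strongest is S4.

S4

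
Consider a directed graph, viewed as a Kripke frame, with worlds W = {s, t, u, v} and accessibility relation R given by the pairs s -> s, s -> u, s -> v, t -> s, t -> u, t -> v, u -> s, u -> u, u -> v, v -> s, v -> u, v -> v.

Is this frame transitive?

Yes

Transitive: yes — every two-step R-path is closed by a direct edge.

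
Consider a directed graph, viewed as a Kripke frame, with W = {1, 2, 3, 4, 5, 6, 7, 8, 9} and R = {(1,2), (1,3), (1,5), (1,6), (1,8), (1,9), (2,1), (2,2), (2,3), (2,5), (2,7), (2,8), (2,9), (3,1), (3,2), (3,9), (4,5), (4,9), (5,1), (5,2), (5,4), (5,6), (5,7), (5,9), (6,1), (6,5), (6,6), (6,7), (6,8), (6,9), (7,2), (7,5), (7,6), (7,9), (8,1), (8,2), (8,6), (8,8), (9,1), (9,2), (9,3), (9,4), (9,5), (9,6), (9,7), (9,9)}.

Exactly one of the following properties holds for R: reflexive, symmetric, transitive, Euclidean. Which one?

Reflexive: no — 1 is not related to itself.
Symmetric: yes — every pair in R has its reverse in R.
Transitive: no — 1 R 2 and 2 R 7, but not 1 R 7.
Euclidean: no — 1 R 2 and 1 R 6, but not 2 R 6.
Only symmetric holds.

symmetric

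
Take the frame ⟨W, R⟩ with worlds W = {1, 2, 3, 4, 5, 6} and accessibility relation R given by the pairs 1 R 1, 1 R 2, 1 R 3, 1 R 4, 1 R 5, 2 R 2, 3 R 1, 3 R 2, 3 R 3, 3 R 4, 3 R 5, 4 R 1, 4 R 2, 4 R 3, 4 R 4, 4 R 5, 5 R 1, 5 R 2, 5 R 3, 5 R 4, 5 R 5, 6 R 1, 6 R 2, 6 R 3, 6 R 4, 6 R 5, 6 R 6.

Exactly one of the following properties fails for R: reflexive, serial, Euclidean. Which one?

Reflexive: yes — every world is R-related to itself.
Serial: yes — every world has a successor (e.g. 1 R 1).
Euclidean: no — 1 R 2 and 1 R 3, but not 2 R 3.
Only Euclidean fails.

Euclidean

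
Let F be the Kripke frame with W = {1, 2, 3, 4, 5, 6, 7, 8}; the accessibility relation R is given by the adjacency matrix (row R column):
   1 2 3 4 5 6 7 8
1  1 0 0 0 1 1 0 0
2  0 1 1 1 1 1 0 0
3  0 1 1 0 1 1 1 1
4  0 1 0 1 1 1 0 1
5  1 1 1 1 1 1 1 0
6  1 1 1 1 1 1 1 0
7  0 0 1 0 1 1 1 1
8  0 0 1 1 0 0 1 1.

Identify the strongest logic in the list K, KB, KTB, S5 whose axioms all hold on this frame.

KTB

Symmetric (axiom B): yes — every pair in R has its reverse in R.
Reflexive (axiom T): yes — every world is R-related to itself.
Euclidean (axiom 5): no — 2 R 3 and 2 R 4, but not 3 R 4.
So F validates K, KB, KTB; S5 would additionally require R to be Euclidean. The strongest is KTB.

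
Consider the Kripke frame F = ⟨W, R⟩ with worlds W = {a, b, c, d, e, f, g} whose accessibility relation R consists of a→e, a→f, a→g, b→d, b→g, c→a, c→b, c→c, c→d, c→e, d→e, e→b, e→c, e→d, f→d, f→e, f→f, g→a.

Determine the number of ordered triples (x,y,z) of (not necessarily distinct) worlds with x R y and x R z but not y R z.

36

Enumerating: (a,e,e), (a,e,f), (a,e,g), (a,f,g), (a,g,e), (a,g,f), (a,g,g), (b,d,d), (b,d,g), (b,g,d), (b,g,g), (c,a,a), … and 24 more.
Total: 36.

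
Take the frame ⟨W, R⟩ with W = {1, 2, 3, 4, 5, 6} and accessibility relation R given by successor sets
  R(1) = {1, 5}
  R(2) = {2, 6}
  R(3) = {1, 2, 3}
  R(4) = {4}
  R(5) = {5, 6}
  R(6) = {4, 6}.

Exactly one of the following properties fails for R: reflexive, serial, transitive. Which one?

Reflexive: yes — every world is R-related to itself.
Serial: yes — every world has a successor (e.g. 1 R 1).
Transitive: no — 1 R 5 and 5 R 6, but not 1 R 6.
Only transitive fails.

transitive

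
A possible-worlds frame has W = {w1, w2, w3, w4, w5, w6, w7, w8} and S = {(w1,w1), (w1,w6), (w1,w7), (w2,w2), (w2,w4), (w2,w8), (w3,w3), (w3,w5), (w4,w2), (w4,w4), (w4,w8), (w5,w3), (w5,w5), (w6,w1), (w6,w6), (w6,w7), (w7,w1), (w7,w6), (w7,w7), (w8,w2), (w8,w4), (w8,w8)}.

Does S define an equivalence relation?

Reflexive: yes — every world is S-related to itself.
Symmetric: yes — every pair in S has its reverse in S.
Transitive: yes — every two-step S-path is closed by a direct edge.
So S is an equivalence relation.

Yes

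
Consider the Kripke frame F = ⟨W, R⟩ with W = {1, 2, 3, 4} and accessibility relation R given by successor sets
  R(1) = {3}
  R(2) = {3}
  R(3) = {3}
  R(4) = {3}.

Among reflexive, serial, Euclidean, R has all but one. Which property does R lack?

Reflexive: no — 1 is not related to itself.
Serial: yes — every world has a successor (e.g. 1 R 3).
Euclidean: yes — any two successors of a common world are R-related.
Only reflexive fails.

reflexive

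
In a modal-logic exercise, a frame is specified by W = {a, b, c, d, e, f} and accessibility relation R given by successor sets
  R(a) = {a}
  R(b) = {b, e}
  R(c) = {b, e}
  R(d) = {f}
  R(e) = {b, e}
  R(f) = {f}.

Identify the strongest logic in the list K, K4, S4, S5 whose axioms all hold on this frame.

Transitive (axiom 4): yes — every two-step R-path is closed by a direct edge.
Reflexive (axiom T): no — c is not related to itself.
Euclidean (axiom 5): yes — any two successors of a common world are R-related.
So F validates K, K4; S4 would additionally require R to be reflexive. The strongest is K4.

K4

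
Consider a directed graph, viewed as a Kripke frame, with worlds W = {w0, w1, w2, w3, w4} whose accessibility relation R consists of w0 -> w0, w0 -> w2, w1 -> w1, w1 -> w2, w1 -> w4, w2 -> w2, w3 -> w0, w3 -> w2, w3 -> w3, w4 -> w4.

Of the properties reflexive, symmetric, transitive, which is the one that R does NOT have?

Reflexive: yes — every world is R-related to itself.
Symmetric: no — w0 R w2 but not w2 R w0.
Transitive: yes — every two-step R-path is closed by a direct edge.
Only symmetric fails.

symmetric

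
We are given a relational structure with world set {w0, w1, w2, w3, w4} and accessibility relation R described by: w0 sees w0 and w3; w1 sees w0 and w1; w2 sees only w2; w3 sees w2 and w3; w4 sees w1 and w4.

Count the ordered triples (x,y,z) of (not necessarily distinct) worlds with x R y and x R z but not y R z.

4

Enumerating: (w0,w3,w0), (w1,w0,w1), (w3,w2,w3), (w4,w1,w4).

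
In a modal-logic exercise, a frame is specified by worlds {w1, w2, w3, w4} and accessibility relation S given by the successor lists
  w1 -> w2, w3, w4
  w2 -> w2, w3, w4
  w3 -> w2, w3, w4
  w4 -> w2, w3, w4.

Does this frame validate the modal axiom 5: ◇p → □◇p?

Axiom 5 corresponds to the accessibility relation being Euclidean.
Euclidean: yes — any two successors of a common world are S-related.

Yes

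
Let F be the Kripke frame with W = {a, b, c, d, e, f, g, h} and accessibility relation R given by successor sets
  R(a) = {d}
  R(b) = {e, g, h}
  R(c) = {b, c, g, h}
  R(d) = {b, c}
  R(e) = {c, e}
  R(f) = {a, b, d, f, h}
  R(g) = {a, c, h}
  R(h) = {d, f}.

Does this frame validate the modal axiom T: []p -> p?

No

By correspondence theory, T is valid on a frame iff R is reflexive.
Reflexive: no — a is not related to itself.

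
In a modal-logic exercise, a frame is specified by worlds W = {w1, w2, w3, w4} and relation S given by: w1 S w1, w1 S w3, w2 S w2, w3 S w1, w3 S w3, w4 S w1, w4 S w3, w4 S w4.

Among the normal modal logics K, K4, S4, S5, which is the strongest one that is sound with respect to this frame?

Transitive (axiom 4): yes — every two-step S-path is closed by a direct edge.
Reflexive (axiom T): yes — every world is S-related to itself.
Euclidean (axiom 5): no — w4 S w1 and w4 S w4, but not w1 S w4.
So F validates K, K4, S4; S5 would additionally require S to be Euclidean. The strongest is S4.

S4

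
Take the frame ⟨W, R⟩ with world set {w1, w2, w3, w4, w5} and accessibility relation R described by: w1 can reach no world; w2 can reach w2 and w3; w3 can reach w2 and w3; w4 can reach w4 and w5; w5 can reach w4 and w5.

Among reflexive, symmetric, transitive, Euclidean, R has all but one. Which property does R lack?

Reflexive: no — w1 is not related to itself.
Symmetric: yes — every pair in R has its reverse in R.
Transitive: yes — every two-step R-path is closed by a direct edge.
Euclidean: yes — any two successors of a common world are R-related.
Only reflexive fails.

reflexive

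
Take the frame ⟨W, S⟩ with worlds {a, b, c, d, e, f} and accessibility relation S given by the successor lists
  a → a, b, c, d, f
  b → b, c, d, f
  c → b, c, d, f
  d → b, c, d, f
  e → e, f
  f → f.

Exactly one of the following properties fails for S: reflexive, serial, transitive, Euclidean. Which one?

Euclidean

Reflexive: yes — every world is S-related to itself.
Serial: yes — every world has a successor (e.g. a S a).
Transitive: yes — every two-step S-path is closed by a direct edge.
Euclidean: no — a S f and a S b, but not f S b.
Only Euclidean fails.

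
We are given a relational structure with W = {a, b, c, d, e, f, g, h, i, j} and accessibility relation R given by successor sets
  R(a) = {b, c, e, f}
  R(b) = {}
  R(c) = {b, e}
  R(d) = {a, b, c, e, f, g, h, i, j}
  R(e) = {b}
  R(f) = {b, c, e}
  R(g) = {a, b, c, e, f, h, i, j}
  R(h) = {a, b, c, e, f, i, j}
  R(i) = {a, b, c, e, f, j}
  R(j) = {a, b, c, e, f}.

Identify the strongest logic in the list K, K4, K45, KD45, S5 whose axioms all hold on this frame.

Transitive (axiom 4): yes — every two-step R-path is closed by a direct edge.
Euclidean (axiom 5): no — a R b and a R c, but not b R c.
Serial (axiom D): no — b has no R-successor.
Reflexive (axiom T): no — a is not related to itself.
So F validates K, K4; K45 would additionally require R to be Euclidean. The strongest is K4.

K4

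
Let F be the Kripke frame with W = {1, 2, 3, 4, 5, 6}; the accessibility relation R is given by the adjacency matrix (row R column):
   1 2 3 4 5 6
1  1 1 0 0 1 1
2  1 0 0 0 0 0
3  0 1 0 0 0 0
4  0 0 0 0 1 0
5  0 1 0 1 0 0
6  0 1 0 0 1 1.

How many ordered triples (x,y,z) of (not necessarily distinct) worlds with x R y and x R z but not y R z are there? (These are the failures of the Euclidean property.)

18

Enumerating: (1,2,2), (1,2,5), (1,2,6), (1,5,1), (1,5,5), (1,5,6), (1,6,1), (3,2,2), (4,5,5), (5,2,2), (5,2,4), (5,4,2), (5,4,4), (6,2,2), (6,2,5), (6,2,6), (6,5,5), (6,5,6).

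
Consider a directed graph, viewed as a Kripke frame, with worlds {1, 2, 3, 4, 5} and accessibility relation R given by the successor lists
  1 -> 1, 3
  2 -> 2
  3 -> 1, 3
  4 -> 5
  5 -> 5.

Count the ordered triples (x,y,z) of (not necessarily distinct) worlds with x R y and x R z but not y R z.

R is Euclidean; there are no such tuples.

0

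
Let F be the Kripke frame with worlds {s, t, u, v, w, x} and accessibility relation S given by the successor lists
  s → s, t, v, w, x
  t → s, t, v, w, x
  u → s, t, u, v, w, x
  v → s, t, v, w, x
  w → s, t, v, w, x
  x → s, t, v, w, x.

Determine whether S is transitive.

Transitive: yes — every two-step S-path is closed by a direct edge.

Yes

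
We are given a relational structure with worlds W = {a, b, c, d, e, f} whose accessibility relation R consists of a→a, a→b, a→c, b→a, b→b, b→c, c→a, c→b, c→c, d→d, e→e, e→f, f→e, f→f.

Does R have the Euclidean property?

Euclidean: yes — any two successors of a common world are R-related.

Yes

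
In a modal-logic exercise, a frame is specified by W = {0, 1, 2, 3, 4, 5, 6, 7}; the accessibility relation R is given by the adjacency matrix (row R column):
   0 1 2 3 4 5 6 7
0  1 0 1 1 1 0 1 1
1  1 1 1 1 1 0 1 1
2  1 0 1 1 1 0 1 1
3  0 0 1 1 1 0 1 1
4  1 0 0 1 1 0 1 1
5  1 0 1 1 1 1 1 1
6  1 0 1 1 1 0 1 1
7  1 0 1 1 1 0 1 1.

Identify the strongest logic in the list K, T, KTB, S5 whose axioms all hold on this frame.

T

Reflexive (axiom T): yes — every world is R-related to itself.
Symmetric (axiom B): no — 0 R 3 but not 3 R 0.
Euclidean (axiom 5): no — 0 R 4 and 0 R 2, but not 4 R 2.
So F validates K, T; KTB would additionally require R to be symmetric. The strongest is T.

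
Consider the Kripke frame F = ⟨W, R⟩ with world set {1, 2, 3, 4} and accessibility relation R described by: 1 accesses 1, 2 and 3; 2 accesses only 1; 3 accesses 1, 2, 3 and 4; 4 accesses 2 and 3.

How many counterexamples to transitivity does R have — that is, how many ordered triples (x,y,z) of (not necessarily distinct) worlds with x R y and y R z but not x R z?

Enumerating: (1,3,4), (2,1,2), (2,1,3), (4,2,1), (4,3,1), (4,3,4).

6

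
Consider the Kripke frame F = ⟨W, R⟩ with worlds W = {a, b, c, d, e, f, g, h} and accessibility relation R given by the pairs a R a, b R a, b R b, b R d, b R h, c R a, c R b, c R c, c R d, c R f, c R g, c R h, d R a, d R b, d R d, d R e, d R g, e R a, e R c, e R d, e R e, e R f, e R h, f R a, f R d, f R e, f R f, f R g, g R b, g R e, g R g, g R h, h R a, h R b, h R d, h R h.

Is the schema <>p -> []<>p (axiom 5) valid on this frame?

No

The schema 5 characterises exactly the Euclidean frames.
Euclidean: no — b R a and b R d, but not a R d.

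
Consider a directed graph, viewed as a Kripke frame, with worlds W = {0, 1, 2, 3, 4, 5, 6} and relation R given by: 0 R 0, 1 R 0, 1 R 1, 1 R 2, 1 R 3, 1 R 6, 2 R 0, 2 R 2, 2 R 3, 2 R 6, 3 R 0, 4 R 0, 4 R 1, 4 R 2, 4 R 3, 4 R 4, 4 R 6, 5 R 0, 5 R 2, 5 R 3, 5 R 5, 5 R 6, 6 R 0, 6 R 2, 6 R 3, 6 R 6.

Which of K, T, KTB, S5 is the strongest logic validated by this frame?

K

Reflexive (axiom T): no — 3 is not related to itself.
Symmetric (axiom B): no — 1 R 0 but not 0 R 1.
Euclidean (axiom 5): no — 1 R 0 and 1 R 2, but not 0 R 2.
So F validates K; T would additionally require R to be reflexive. The strongest is K.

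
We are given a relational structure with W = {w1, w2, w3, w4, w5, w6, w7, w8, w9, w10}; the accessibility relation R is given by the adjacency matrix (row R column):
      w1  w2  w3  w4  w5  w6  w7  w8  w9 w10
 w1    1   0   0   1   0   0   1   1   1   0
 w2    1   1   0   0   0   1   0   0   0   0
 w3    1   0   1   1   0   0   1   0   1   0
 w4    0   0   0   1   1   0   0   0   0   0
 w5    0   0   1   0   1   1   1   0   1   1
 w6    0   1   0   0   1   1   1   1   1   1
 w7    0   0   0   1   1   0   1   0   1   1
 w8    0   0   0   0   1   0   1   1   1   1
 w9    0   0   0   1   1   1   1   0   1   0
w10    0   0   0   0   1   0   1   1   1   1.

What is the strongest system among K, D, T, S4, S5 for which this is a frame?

T

Serial (axiom D): yes — every world has a successor (e.g. w1 R w1).
Reflexive (axiom T): yes — every world is R-related to itself.
Transitive (axiom 4): no — w1 R w4 and w4 R w5, but not w1 R w5.
Euclidean (axiom 5): no — w1 R w4 and w1 R w7, but not w4 R w7.
So F validates K, D, T; S4 would additionally require R to be transitive. The strongest is T.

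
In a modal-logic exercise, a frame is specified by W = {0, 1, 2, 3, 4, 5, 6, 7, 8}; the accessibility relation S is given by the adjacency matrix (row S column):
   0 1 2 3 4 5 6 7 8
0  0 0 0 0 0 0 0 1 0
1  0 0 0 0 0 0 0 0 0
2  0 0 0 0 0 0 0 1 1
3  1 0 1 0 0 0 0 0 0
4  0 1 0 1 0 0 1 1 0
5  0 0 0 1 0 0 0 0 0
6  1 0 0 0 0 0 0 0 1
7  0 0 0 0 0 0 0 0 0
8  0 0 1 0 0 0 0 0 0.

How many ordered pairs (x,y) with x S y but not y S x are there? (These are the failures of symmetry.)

Enumerating: (0,7), (2,7), (3,0), (3,2), (4,1), (4,3), (4,6), (4,7), (5,3), (6,0), (6,8).

11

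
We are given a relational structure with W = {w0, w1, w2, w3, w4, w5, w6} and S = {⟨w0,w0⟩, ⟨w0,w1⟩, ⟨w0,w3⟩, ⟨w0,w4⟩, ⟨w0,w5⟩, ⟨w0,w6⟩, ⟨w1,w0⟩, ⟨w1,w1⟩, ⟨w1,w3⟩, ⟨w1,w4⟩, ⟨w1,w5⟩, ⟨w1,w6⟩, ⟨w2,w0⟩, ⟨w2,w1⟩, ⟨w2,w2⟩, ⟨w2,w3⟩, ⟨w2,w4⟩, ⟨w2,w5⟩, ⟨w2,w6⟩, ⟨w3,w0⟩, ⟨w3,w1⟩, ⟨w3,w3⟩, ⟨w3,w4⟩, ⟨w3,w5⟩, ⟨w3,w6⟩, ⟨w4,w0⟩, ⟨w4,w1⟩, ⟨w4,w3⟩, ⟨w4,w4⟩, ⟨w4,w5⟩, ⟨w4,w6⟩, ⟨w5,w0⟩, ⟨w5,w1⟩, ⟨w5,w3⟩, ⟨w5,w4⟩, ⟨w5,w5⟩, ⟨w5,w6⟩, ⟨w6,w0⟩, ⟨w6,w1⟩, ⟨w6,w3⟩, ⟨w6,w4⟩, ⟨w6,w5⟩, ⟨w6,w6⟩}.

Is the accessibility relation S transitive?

Transitive: yes — every two-step S-path is closed by a direct edge.

Yes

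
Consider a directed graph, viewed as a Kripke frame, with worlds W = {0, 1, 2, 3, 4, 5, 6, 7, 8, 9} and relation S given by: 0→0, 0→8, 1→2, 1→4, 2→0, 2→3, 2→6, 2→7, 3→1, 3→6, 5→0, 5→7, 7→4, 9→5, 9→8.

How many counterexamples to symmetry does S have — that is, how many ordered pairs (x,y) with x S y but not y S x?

Enumerating: (0,8), (1,2), (1,4), (2,0), (2,3), (2,6), (2,7), (3,1), (3,6), (5,0), (5,7), (7,4), (9,5), (9,8).

14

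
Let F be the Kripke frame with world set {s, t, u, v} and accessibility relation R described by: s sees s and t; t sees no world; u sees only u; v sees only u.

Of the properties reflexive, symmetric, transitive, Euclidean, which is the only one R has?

Reflexive: no — t is not related to itself.
Symmetric: no — s R t but not t R s.
Transitive: yes — every two-step R-path is closed by a direct edge.
Euclidean: no — s R t and s R s, but not t R s.
Only transitive holds.

transitive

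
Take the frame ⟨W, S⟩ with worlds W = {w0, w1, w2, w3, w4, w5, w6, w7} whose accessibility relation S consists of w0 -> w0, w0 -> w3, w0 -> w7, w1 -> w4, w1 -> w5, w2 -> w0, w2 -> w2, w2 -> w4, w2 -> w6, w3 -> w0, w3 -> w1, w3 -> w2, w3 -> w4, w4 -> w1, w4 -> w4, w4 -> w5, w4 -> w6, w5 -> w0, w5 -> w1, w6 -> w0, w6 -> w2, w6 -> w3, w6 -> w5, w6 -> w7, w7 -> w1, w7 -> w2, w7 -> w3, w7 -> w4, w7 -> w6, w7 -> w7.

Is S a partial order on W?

Reflexive: no — w1 is not related to itself.
Transitive: no — w0 S w3 and w3 S w1, but not w0 S w1.
Antisymmetric: no — w0 S w3 and w3 S w0 with w0 ≠ w3.
So S is not a partial order.

No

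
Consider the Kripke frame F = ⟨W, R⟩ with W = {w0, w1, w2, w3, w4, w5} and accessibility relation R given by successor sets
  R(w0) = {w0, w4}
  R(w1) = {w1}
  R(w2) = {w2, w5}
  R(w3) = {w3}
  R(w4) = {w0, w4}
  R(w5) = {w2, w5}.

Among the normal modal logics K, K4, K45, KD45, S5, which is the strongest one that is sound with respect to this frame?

S5

Transitive (axiom 4): yes — every two-step R-path is closed by a direct edge.
Euclidean (axiom 5): yes — any two successors of a common world are R-related.
Serial (axiom D): yes — every world has a successor (e.g. w0 R w0).
Reflexive (axiom T): yes — every world is R-related to itself.
So F validates K, K4, K45, KD45, S5. The strongest is S5.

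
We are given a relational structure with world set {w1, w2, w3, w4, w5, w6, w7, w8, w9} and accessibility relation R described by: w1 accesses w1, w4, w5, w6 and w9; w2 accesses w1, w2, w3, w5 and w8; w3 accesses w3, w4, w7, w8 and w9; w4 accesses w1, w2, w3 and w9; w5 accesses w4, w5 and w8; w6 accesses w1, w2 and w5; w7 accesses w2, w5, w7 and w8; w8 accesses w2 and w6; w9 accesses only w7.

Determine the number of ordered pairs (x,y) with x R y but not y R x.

19

Enumerating: (w1,w5), (w1,w9), (w2,w1), (w2,w3), (w2,w5), (w3,w7), (w3,w8), (w3,w9), (w4,w2), (w4,w9), (w5,w4), (w5,w8), … and 7 more.
Total: 19.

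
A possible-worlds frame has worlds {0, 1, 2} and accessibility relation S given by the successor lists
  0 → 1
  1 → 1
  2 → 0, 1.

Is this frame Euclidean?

Euclidean: no — 2 S 1 and 2 S 0, but not 1 S 0.

No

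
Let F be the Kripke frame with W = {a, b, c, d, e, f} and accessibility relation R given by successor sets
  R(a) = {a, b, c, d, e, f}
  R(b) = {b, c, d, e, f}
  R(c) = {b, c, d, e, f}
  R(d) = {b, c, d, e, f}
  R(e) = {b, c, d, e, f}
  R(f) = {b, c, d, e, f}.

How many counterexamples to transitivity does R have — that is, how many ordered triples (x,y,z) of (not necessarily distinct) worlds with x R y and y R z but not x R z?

R is transitive; there are no such tuples.

0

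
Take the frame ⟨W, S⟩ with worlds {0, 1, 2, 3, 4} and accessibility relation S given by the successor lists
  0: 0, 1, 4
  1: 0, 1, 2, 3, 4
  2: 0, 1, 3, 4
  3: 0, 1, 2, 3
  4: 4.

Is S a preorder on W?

No

Reflexive: no — 2 is not related to itself.
Transitive: no — 0 S 1 and 1 S 2, but not 0 S 2.
So S is not a preorder.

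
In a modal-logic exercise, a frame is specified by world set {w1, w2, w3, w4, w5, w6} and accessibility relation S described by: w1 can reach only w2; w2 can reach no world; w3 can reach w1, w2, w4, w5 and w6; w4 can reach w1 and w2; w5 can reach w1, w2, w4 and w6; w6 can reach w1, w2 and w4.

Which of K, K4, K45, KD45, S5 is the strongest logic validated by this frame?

K4

Transitive (axiom 4): yes — every two-step S-path is closed by a direct edge.
Euclidean (axiom 5): no — w3 S w1 and w3 S w4, but not w1 S w4.
Serial (axiom D): no — w2 has no S-successor.
Reflexive (axiom T): no — w1 is not related to itself.
So F validates K, K4; K45 would additionally require S to be Euclidean. The strongest is K4.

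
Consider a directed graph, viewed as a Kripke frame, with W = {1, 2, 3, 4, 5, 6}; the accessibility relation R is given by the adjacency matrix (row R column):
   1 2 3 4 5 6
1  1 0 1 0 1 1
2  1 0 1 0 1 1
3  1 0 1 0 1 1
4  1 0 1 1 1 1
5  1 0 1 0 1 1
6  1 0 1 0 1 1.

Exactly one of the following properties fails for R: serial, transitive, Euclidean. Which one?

Serial: yes — every world has a successor (e.g. 1 R 1).
Transitive: yes — every two-step R-path is closed by a direct edge.
Euclidean: no — 4 R 1 and 4 R 4, but not 1 R 4.
Only Euclidean fails.

Euclidean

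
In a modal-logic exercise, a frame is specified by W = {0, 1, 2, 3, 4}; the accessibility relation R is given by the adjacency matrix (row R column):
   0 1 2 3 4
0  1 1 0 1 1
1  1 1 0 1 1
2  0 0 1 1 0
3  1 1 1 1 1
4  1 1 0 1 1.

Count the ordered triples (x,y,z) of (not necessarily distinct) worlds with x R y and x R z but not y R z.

6

Enumerating: (3,0,2), (3,1,2), (3,2,0), (3,2,1), (3,2,4), (3,4,2).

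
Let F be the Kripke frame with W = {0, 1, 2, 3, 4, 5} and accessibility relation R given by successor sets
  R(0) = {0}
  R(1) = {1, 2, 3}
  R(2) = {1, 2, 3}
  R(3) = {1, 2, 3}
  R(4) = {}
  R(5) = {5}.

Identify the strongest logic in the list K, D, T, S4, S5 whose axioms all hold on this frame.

K

Serial (axiom D): no — 4 has no R-successor.
Reflexive (axiom T): no — 4 is not related to itself.
Transitive (axiom 4): yes — every two-step R-path is closed by a direct edge.
Euclidean (axiom 5): yes — any two successors of a common world are R-related.
So F validates K; D would additionally require R to be serial. The strongest is K.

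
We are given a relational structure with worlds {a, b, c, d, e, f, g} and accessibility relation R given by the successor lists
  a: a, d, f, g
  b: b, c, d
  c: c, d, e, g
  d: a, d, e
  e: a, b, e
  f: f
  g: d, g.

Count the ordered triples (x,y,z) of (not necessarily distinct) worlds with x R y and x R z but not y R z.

24

Enumerating: (a,d,f), (a,d,g), (a,f,a), (a,f,d), (a,f,g), (a,g,a), (a,g,f), (b,c,b), (b,d,b), (b,d,c), (c,d,c), (c,d,g), … and 12 more.
Total: 24.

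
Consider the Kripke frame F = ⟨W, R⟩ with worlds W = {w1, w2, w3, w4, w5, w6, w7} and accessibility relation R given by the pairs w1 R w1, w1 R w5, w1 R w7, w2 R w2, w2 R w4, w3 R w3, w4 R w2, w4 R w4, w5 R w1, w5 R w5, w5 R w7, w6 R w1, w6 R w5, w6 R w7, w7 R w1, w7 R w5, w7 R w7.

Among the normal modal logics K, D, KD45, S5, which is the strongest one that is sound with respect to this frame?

KD45

Serial (axiom D): yes — every world has a successor (e.g. w1 R w1).
Euclidean (axiom 5): yes — any two successors of a common world are R-related.
Transitive (axiom 4): yes — every two-step R-path is closed by a direct edge.
Reflexive (axiom T): no — w6 is not related to itself.
So F validates K, D, KD45; S5 would additionally require R to be reflexive. The strongest is KD45.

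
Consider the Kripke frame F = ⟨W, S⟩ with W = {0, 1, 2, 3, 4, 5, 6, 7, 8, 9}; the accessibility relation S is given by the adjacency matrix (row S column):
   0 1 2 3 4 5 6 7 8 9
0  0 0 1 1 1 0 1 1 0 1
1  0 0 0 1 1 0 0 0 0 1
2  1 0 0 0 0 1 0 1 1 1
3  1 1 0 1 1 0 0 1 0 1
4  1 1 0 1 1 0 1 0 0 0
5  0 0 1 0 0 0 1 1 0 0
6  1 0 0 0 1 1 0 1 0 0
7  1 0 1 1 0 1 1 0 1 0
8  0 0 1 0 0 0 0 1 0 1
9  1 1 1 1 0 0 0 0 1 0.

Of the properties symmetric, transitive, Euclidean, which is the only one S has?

symmetric

Symmetric: yes — every pair in S has its reverse in S.
Transitive: no — 0 S 2 and 2 S 5, but not 0 S 5.
Euclidean: no — 0 S 2 and 0 S 3, but not 2 S 3.
Only symmetric holds.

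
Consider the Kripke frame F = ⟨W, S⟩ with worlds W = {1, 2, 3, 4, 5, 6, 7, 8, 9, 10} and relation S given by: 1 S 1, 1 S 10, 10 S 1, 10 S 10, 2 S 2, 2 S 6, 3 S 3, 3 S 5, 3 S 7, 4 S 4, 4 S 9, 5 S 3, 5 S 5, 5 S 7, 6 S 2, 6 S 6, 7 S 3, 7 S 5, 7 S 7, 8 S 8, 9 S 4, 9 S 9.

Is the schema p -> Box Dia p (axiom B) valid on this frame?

Axiom B corresponds to the accessibility relation being symmetric.
Symmetric: yes — every pair in S has its reverse in S.

Yes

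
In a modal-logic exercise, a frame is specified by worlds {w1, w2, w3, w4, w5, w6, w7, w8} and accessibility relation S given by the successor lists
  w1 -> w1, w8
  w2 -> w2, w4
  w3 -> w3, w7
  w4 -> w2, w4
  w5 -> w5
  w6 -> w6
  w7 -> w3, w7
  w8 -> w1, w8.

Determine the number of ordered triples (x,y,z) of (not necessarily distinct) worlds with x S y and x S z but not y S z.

S is Euclidean; there are no such tuples.

0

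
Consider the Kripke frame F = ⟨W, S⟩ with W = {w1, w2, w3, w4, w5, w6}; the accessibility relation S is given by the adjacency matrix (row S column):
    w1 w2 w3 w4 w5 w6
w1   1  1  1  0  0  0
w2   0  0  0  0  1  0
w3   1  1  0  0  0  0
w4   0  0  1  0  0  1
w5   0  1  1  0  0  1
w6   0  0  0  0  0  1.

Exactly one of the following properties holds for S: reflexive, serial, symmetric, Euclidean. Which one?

serial

Reflexive: no — w2 is not related to itself.
Serial: yes — every world has a successor (e.g. w1 S w1).
Symmetric: no — w1 S w2 but not w2 S w1.
Euclidean: no — w1 S w2 and w1 S w3, but not w2 S w3.
Only serial holds.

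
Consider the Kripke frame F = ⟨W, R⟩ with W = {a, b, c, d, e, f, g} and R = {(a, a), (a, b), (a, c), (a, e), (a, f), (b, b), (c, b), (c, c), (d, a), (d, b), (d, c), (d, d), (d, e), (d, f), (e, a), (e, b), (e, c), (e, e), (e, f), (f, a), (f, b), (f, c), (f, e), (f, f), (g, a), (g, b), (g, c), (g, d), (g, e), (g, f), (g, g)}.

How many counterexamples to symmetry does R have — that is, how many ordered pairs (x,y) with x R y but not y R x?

18

Enumerating: (a,b), (a,c), (c,b), (d,a), (d,b), (d,c), (d,e), (d,f), (e,b), (e,c), (f,b), (f,c), (g,a), (g,b), (g,c), (g,d), (g,e), (g,f).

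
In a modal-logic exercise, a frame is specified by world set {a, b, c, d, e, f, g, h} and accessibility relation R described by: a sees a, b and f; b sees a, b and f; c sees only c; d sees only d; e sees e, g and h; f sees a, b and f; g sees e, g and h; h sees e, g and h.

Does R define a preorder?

Reflexive: yes — every world is R-related to itself.
Transitive: yes — every two-step R-path is closed by a direct edge.
So R is a preorder.

Yes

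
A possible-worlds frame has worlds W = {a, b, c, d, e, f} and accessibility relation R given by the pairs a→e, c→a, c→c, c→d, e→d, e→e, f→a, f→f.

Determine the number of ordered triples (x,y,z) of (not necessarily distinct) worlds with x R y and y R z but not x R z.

Enumerating: (a,e,d), (c,a,e), (f,a,e).

3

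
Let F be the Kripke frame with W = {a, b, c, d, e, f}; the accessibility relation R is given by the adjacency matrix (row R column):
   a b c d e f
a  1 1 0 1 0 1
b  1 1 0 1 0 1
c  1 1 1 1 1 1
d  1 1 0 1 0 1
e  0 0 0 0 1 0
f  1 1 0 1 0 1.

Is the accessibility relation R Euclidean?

No

Euclidean: no — c R a and c R e, but not a R e.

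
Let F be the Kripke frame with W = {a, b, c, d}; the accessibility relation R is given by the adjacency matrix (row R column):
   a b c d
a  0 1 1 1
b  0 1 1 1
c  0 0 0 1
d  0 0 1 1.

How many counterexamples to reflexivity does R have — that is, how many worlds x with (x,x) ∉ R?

2

Enumerating: a, c.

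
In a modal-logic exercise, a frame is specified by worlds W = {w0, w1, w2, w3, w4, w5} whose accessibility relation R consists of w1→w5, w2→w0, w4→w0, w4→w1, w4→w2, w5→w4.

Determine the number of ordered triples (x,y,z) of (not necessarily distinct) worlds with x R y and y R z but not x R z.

5

Enumerating: (w1,w5,w4), (w4,w1,w5), (w5,w4,w0), (w5,w4,w1), (w5,w4,w2).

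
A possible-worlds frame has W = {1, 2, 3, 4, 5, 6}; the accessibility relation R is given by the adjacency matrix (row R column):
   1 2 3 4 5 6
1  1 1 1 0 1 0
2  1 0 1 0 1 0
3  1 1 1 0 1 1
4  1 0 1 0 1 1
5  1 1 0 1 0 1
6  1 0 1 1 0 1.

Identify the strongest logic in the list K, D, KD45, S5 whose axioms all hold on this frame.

D

Serial (axiom D): yes — every world has a successor (e.g. 1 R 1).
Euclidean (axiom 5): no — 1 R 5 and 1 R 3, but not 5 R 3.
Transitive (axiom 4): no — 1 R 3 and 3 R 6, but not 1 R 6.
Reflexive (axiom T): no — 2 is not related to itself.
So F validates K, D; KD45 would additionally require R to be Euclidean and transitive. The strongest is D.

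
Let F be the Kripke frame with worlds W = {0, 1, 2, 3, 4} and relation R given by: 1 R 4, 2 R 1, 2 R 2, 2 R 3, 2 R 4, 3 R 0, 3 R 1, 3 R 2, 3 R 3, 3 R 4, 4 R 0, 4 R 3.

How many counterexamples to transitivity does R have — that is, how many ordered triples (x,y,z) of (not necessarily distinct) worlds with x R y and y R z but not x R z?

Enumerating: (1,4,0), (1,4,3), (2,3,0), (2,4,0), (4,3,1), (4,3,2), (4,3,4).

7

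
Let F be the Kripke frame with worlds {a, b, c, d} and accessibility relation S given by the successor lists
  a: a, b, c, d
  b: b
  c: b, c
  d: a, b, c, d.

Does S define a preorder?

Yes

Reflexive: yes — every world is S-related to itself.
Transitive: yes — every two-step S-path is closed by a direct edge.
So S is a preorder.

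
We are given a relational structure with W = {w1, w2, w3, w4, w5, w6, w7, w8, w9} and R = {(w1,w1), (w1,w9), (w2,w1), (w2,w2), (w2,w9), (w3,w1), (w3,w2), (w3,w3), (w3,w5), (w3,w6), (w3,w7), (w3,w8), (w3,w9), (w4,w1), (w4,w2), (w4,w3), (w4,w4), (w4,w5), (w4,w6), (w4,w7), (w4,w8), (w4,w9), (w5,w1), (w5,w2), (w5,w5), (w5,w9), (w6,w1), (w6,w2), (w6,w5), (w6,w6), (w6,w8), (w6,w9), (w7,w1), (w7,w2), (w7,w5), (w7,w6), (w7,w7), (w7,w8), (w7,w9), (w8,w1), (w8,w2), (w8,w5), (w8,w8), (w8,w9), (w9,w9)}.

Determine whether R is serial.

Serial: yes — every world has a successor (e.g. w1 R w1).

Yes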